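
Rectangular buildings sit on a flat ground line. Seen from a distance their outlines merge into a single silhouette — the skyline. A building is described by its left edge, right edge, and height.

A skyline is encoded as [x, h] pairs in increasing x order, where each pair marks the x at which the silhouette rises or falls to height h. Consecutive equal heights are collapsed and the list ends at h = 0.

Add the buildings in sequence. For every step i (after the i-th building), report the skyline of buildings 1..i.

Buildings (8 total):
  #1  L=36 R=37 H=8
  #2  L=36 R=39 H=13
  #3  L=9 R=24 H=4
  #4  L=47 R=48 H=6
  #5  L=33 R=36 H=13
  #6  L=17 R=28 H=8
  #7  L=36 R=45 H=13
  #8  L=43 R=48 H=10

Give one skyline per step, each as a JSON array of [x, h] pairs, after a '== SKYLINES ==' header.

== SKYLINES ==
[[36,8],[37,0]]
[[36,13],[39,0]]
[[9,4],[24,0],[36,13],[39,0]]
[[9,4],[24,0],[36,13],[39,0],[47,6],[48,0]]
[[9,4],[24,0],[33,13],[39,0],[47,6],[48,0]]
[[9,4],[17,8],[28,0],[33,13],[39,0],[47,6],[48,0]]
[[9,4],[17,8],[28,0],[33,13],[45,0],[47,6],[48,0]]
[[9,4],[17,8],[28,0],[33,13],[45,10],[48,0]]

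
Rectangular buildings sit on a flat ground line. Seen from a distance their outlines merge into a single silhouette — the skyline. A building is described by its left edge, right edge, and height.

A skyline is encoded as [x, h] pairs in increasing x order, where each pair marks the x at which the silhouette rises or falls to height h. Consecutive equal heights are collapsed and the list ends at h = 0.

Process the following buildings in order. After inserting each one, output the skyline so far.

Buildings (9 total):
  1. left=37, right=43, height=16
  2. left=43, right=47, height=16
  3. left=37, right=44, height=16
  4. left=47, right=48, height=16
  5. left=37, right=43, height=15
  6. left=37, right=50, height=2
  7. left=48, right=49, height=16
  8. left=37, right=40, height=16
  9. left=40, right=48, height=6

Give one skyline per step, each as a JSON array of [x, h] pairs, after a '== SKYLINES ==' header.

== SKYLINES ==
[[37,16],[43,0]]
[[37,16],[47,0]]
[[37,16],[47,0]]
[[37,16],[48,0]]
[[37,16],[48,0]]
[[37,16],[48,2],[50,0]]
[[37,16],[49,2],[50,0]]
[[37,16],[49,2],[50,0]]
[[37,16],[49,2],[50,0]]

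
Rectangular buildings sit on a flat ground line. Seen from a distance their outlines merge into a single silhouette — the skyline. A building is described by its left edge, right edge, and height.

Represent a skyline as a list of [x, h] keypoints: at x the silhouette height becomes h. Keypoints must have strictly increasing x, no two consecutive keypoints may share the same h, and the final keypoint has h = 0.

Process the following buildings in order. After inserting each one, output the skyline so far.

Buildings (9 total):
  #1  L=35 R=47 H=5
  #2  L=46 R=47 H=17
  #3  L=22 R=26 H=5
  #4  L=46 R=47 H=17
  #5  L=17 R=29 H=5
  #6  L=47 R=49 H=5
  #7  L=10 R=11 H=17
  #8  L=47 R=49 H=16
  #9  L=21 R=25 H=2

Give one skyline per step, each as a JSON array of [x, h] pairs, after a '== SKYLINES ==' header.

== SKYLINES ==
[[35,5],[47,0]]
[[35,5],[46,17],[47,0]]
[[22,5],[26,0],[35,5],[46,17],[47,0]]
[[22,5],[26,0],[35,5],[46,17],[47,0]]
[[17,5],[29,0],[35,5],[46,17],[47,0]]
[[17,5],[29,0],[35,5],[46,17],[47,5],[49,0]]
[[10,17],[11,0],[17,5],[29,0],[35,5],[46,17],[47,5],[49,0]]
[[10,17],[11,0],[17,5],[29,0],[35,5],[46,17],[47,16],[49,0]]
[[10,17],[11,0],[17,5],[29,0],[35,5],[46,17],[47,16],[49,0]]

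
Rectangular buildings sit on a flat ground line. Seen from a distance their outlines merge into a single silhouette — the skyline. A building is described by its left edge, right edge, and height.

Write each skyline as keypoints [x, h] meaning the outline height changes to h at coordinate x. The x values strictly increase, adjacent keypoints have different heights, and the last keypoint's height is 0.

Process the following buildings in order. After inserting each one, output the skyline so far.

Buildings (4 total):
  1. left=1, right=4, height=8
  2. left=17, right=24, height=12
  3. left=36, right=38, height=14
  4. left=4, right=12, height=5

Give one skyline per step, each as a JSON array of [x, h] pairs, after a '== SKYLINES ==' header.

== SKYLINES ==
[[1,8],[4,0]]
[[1,8],[4,0],[17,12],[24,0]]
[[1,8],[4,0],[17,12],[24,0],[36,14],[38,0]]
[[1,8],[4,5],[12,0],[17,12],[24,0],[36,14],[38,0]]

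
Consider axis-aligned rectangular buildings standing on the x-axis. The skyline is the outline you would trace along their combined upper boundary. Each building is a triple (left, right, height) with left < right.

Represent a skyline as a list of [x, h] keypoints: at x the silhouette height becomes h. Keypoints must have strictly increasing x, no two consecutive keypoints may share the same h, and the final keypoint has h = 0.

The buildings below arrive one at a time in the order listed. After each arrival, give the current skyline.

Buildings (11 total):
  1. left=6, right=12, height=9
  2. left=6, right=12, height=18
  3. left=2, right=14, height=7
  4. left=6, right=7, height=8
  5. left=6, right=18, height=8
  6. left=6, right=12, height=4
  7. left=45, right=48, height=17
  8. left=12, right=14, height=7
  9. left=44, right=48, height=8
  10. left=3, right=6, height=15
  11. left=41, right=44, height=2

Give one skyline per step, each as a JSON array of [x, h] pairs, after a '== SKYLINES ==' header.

== SKYLINES ==
[[6,9],[12,0]]
[[6,18],[12,0]]
[[2,7],[6,18],[12,7],[14,0]]
[[2,7],[6,18],[12,7],[14,0]]
[[2,7],[6,18],[12,8],[18,0]]
[[2,7],[6,18],[12,8],[18,0]]
[[2,7],[6,18],[12,8],[18,0],[45,17],[48,0]]
[[2,7],[6,18],[12,8],[18,0],[45,17],[48,0]]
[[2,7],[6,18],[12,8],[18,0],[44,8],[45,17],[48,0]]
[[2,7],[3,15],[6,18],[12,8],[18,0],[44,8],[45,17],[48,0]]
[[2,7],[3,15],[6,18],[12,8],[18,0],[41,2],[44,8],[45,17],[48,0]]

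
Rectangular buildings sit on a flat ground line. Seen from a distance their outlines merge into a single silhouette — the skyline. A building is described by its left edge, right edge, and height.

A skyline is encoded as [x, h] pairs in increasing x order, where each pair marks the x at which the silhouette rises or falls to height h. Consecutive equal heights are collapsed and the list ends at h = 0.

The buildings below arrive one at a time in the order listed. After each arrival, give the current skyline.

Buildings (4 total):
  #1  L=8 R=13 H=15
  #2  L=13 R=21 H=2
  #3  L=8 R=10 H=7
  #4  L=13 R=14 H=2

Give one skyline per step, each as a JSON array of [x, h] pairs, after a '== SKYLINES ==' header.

== SKYLINES ==
[[8,15],[13,0]]
[[8,15],[13,2],[21,0]]
[[8,15],[13,2],[21,0]]
[[8,15],[13,2],[21,0]]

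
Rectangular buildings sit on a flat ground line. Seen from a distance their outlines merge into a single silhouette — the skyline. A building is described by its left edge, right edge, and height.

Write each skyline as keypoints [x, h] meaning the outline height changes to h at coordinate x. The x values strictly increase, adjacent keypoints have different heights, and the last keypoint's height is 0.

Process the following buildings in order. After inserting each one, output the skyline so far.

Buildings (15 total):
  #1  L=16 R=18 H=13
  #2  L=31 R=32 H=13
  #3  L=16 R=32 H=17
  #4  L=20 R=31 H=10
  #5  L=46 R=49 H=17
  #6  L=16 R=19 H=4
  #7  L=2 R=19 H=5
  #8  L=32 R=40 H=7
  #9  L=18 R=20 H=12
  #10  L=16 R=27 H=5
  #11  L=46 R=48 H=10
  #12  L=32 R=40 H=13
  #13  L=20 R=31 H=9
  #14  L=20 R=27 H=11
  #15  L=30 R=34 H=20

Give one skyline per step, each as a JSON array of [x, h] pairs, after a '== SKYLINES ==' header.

== SKYLINES ==
[[16,13],[18,0]]
[[16,13],[18,0],[31,13],[32,0]]
[[16,17],[32,0]]
[[16,17],[32,0]]
[[16,17],[32,0],[46,17],[49,0]]
[[16,17],[32,0],[46,17],[49,0]]
[[2,5],[16,17],[32,0],[46,17],[49,0]]
[[2,5],[16,17],[32,7],[40,0],[46,17],[49,0]]
[[2,5],[16,17],[32,7],[40,0],[46,17],[49,0]]
[[2,5],[16,17],[32,7],[40,0],[46,17],[49,0]]
[[2,5],[16,17],[32,7],[40,0],[46,17],[49,0]]
[[2,5],[16,17],[32,13],[40,0],[46,17],[49,0]]
[[2,5],[16,17],[32,13],[40,0],[46,17],[49,0]]
[[2,5],[16,17],[32,13],[40,0],[46,17],[49,0]]
[[2,5],[16,17],[30,20],[34,13],[40,0],[46,17],[49,0]]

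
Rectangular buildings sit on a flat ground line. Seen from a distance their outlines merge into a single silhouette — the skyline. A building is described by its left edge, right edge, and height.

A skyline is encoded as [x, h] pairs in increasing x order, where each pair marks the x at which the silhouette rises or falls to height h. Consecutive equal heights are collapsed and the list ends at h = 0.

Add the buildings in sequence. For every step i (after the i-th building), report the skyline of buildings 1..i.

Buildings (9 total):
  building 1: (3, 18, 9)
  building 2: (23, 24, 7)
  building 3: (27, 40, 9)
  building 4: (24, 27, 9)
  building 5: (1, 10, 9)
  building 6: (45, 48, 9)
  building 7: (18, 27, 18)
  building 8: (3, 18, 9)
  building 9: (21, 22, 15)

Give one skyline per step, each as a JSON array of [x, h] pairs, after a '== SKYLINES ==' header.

== SKYLINES ==
[[3,9],[18,0]]
[[3,9],[18,0],[23,7],[24,0]]
[[3,9],[18,0],[23,7],[24,0],[27,9],[40,0]]
[[3,9],[18,0],[23,7],[24,9],[40,0]]
[[1,9],[18,0],[23,7],[24,9],[40,0]]
[[1,9],[18,0],[23,7],[24,9],[40,0],[45,9],[48,0]]
[[1,9],[18,18],[27,9],[40,0],[45,9],[48,0]]
[[1,9],[18,18],[27,9],[40,0],[45,9],[48,0]]
[[1,9],[18,18],[27,9],[40,0],[45,9],[48,0]]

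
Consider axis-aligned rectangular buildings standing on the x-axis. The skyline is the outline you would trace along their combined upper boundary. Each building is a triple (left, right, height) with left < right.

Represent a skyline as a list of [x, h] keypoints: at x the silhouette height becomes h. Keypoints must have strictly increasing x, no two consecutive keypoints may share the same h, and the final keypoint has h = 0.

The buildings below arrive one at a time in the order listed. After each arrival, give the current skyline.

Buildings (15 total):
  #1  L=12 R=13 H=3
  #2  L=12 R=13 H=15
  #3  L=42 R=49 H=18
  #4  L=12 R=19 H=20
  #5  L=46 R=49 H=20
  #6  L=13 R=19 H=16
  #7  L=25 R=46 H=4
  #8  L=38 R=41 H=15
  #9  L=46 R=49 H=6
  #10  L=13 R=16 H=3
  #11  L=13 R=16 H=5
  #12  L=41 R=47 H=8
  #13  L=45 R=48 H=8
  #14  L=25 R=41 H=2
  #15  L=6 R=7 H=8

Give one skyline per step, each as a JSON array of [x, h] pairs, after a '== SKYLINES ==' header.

== SKYLINES ==
[[12,3],[13,0]]
[[12,15],[13,0]]
[[12,15],[13,0],[42,18],[49,0]]
[[12,20],[19,0],[42,18],[49,0]]
[[12,20],[19,0],[42,18],[46,20],[49,0]]
[[12,20],[19,0],[42,18],[46,20],[49,0]]
[[12,20],[19,0],[25,4],[42,18],[46,20],[49,0]]
[[12,20],[19,0],[25,4],[38,15],[41,4],[42,18],[46,20],[49,0]]
[[12,20],[19,0],[25,4],[38,15],[41,4],[42,18],[46,20],[49,0]]
[[12,20],[19,0],[25,4],[38,15],[41,4],[42,18],[46,20],[49,0]]
[[12,20],[19,0],[25,4],[38,15],[41,4],[42,18],[46,20],[49,0]]
[[12,20],[19,0],[25,4],[38,15],[41,8],[42,18],[46,20],[49,0]]
[[12,20],[19,0],[25,4],[38,15],[41,8],[42,18],[46,20],[49,0]]
[[12,20],[19,0],[25,4],[38,15],[41,8],[42,18],[46,20],[49,0]]
[[6,8],[7,0],[12,20],[19,0],[25,4],[38,15],[41,8],[42,18],[46,20],[49,0]]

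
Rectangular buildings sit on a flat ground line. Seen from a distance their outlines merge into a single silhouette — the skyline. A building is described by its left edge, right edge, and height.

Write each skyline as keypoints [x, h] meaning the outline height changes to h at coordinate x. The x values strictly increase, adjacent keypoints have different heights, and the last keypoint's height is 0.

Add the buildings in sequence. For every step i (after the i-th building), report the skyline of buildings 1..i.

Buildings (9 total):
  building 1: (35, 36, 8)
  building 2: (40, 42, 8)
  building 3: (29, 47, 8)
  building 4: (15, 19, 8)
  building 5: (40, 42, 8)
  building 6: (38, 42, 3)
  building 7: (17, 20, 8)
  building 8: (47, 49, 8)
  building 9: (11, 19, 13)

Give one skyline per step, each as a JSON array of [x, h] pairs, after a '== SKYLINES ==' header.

== SKYLINES ==
[[35,8],[36,0]]
[[35,8],[36,0],[40,8],[42,0]]
[[29,8],[47,0]]
[[15,8],[19,0],[29,8],[47,0]]
[[15,8],[19,0],[29,8],[47,0]]
[[15,8],[19,0],[29,8],[47,0]]
[[15,8],[20,0],[29,8],[47,0]]
[[15,8],[20,0],[29,8],[49,0]]
[[11,13],[19,8],[20,0],[29,8],[49,0]]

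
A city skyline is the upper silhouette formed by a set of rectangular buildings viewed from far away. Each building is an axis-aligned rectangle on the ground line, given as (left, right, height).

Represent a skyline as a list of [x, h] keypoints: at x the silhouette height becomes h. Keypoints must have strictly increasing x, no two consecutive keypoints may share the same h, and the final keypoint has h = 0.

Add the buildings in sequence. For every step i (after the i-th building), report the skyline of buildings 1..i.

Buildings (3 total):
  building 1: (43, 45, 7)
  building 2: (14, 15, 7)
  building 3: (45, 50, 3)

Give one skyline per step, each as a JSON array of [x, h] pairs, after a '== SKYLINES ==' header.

== SKYLINES ==
[[43,7],[45,0]]
[[14,7],[15,0],[43,7],[45,0]]
[[14,7],[15,0],[43,7],[45,3],[50,0]]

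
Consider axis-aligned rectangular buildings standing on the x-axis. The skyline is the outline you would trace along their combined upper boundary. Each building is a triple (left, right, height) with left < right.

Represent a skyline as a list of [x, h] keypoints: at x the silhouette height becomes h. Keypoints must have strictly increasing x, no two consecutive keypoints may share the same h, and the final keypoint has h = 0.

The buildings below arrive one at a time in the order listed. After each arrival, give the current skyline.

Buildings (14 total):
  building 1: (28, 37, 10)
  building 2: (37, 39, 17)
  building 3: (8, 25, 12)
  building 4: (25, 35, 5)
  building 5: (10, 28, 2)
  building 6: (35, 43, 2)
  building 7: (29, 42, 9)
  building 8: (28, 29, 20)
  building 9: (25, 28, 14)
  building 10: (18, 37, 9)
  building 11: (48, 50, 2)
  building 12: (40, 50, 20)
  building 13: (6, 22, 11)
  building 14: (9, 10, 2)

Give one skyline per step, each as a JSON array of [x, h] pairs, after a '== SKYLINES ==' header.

== SKYLINES ==
[[28,10],[37,0]]
[[28,10],[37,17],[39,0]]
[[8,12],[25,0],[28,10],[37,17],[39,0]]
[[8,12],[25,5],[28,10],[37,17],[39,0]]
[[8,12],[25,5],[28,10],[37,17],[39,0]]
[[8,12],[25,5],[28,10],[37,17],[39,2],[43,0]]
[[8,12],[25,5],[28,10],[37,17],[39,9],[42,2],[43,0]]
[[8,12],[25,5],[28,20],[29,10],[37,17],[39,9],[42,2],[43,0]]
[[8,12],[25,14],[28,20],[29,10],[37,17],[39,9],[42,2],[43,0]]
[[8,12],[25,14],[28,20],[29,10],[37,17],[39,9],[42,2],[43,0]]
[[8,12],[25,14],[28,20],[29,10],[37,17],[39,9],[42,2],[43,0],[48,2],[50,0]]
[[8,12],[25,14],[28,20],[29,10],[37,17],[39,9],[40,20],[50,0]]
[[6,11],[8,12],[25,14],[28,20],[29,10],[37,17],[39,9],[40,20],[50,0]]
[[6,11],[8,12],[25,14],[28,20],[29,10],[37,17],[39,9],[40,20],[50,0]]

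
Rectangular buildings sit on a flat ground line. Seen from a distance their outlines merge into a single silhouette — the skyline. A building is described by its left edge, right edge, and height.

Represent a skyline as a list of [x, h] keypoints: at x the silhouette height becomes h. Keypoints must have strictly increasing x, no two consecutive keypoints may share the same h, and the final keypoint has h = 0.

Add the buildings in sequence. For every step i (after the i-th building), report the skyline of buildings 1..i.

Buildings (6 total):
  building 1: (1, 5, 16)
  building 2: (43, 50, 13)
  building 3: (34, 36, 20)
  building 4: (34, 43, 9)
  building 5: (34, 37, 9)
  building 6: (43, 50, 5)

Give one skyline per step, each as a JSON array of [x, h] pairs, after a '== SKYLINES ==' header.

== SKYLINES ==
[[1,16],[5,0]]
[[1,16],[5,0],[43,13],[50,0]]
[[1,16],[5,0],[34,20],[36,0],[43,13],[50,0]]
[[1,16],[5,0],[34,20],[36,9],[43,13],[50,0]]
[[1,16],[5,0],[34,20],[36,9],[43,13],[50,0]]
[[1,16],[5,0],[34,20],[36,9],[43,13],[50,0]]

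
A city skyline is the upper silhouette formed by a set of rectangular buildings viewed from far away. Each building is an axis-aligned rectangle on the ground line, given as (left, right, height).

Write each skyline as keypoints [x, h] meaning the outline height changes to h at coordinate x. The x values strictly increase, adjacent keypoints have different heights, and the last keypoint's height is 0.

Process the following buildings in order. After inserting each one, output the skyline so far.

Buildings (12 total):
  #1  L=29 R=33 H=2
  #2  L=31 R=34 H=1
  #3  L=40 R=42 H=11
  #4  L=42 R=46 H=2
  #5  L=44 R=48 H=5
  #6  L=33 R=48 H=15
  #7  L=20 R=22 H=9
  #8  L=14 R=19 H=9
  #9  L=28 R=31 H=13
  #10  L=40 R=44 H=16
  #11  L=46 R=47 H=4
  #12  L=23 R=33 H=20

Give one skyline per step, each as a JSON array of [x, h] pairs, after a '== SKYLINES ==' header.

== SKYLINES ==
[[29,2],[33,0]]
[[29,2],[33,1],[34,0]]
[[29,2],[33,1],[34,0],[40,11],[42,0]]
[[29,2],[33,1],[34,0],[40,11],[42,2],[46,0]]
[[29,2],[33,1],[34,0],[40,11],[42,2],[44,5],[48,0]]
[[29,2],[33,15],[48,0]]
[[20,9],[22,0],[29,2],[33,15],[48,0]]
[[14,9],[19,0],[20,9],[22,0],[29,2],[33,15],[48,0]]
[[14,9],[19,0],[20,9],[22,0],[28,13],[31,2],[33,15],[48,0]]
[[14,9],[19,0],[20,9],[22,0],[28,13],[31,2],[33,15],[40,16],[44,15],[48,0]]
[[14,9],[19,0],[20,9],[22,0],[28,13],[31,2],[33,15],[40,16],[44,15],[48,0]]
[[14,9],[19,0],[20,9],[22,0],[23,20],[33,15],[40,16],[44,15],[48,0]]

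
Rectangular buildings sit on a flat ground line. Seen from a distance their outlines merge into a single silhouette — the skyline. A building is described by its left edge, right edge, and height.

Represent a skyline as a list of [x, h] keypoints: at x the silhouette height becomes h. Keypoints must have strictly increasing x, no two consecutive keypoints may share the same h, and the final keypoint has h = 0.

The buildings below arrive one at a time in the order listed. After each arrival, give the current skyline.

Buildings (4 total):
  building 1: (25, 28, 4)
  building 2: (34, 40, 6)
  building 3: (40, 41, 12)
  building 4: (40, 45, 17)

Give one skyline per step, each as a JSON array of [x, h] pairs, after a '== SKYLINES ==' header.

== SKYLINES ==
[[25,4],[28,0]]
[[25,4],[28,0],[34,6],[40,0]]
[[25,4],[28,0],[34,6],[40,12],[41,0]]
[[25,4],[28,0],[34,6],[40,17],[45,0]]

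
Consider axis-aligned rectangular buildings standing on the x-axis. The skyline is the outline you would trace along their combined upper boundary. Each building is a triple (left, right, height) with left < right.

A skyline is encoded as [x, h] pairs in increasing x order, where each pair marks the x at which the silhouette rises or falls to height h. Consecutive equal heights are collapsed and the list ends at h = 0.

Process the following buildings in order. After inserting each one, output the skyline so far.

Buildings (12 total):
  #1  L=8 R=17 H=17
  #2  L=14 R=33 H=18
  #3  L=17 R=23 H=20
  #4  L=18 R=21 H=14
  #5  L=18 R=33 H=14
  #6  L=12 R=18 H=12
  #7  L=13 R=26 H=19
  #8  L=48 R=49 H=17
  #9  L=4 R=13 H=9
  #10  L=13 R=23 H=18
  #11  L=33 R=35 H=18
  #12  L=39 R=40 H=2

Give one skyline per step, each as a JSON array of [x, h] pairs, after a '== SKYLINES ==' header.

== SKYLINES ==
[[8,17],[17,0]]
[[8,17],[14,18],[33,0]]
[[8,17],[14,18],[17,20],[23,18],[33,0]]
[[8,17],[14,18],[17,20],[23,18],[33,0]]
[[8,17],[14,18],[17,20],[23,18],[33,0]]
[[8,17],[14,18],[17,20],[23,18],[33,0]]
[[8,17],[13,19],[17,20],[23,19],[26,18],[33,0]]
[[8,17],[13,19],[17,20],[23,19],[26,18],[33,0],[48,17],[49,0]]
[[4,9],[8,17],[13,19],[17,20],[23,19],[26,18],[33,0],[48,17],[49,0]]
[[4,9],[8,17],[13,19],[17,20],[23,19],[26,18],[33,0],[48,17],[49,0]]
[[4,9],[8,17],[13,19],[17,20],[23,19],[26,18],[35,0],[48,17],[49,0]]
[[4,9],[8,17],[13,19],[17,20],[23,19],[26,18],[35,0],[39,2],[40,0],[48,17],[49,0]]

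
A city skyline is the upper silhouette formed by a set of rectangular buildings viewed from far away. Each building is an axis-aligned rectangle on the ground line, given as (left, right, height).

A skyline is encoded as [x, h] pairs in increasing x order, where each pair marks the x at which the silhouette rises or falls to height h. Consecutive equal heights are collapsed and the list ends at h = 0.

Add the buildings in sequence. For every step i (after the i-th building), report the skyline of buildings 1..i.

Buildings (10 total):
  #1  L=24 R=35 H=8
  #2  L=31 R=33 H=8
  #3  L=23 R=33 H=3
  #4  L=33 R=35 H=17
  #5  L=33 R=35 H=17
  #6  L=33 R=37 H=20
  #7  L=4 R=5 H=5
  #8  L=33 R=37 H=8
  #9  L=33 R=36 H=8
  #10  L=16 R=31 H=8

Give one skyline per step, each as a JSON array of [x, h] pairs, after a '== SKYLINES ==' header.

== SKYLINES ==
[[24,8],[35,0]]
[[24,8],[35,0]]
[[23,3],[24,8],[35,0]]
[[23,3],[24,8],[33,17],[35,0]]
[[23,3],[24,8],[33,17],[35,0]]
[[23,3],[24,8],[33,20],[37,0]]
[[4,5],[5,0],[23,3],[24,8],[33,20],[37,0]]
[[4,5],[5,0],[23,3],[24,8],[33,20],[37,0]]
[[4,5],[5,0],[23,3],[24,8],[33,20],[37,0]]
[[4,5],[5,0],[16,8],[33,20],[37,0]]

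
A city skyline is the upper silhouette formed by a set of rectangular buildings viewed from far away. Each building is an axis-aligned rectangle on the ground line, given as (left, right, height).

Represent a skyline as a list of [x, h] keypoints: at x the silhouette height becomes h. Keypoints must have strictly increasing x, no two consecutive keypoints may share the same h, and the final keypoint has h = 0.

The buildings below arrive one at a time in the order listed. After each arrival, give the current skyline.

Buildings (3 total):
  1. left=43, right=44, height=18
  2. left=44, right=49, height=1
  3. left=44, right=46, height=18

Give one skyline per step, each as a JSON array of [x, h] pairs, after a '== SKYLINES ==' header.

== SKYLINES ==
[[43,18],[44,0]]
[[43,18],[44,1],[49,0]]
[[43,18],[46,1],[49,0]]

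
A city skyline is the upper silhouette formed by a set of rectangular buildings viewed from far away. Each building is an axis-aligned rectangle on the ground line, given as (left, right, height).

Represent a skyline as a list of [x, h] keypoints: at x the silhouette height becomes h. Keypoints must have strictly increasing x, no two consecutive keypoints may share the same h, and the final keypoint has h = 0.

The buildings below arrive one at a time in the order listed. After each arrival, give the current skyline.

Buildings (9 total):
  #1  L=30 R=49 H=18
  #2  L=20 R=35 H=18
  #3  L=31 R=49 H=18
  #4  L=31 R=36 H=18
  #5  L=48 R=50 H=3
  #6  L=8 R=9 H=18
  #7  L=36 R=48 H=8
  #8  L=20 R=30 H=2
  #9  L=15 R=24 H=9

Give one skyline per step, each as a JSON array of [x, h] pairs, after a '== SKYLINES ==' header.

== SKYLINES ==
[[30,18],[49,0]]
[[20,18],[49,0]]
[[20,18],[49,0]]
[[20,18],[49,0]]
[[20,18],[49,3],[50,0]]
[[8,18],[9,0],[20,18],[49,3],[50,0]]
[[8,18],[9,0],[20,18],[49,3],[50,0]]
[[8,18],[9,0],[20,18],[49,3],[50,0]]
[[8,18],[9,0],[15,9],[20,18],[49,3],[50,0]]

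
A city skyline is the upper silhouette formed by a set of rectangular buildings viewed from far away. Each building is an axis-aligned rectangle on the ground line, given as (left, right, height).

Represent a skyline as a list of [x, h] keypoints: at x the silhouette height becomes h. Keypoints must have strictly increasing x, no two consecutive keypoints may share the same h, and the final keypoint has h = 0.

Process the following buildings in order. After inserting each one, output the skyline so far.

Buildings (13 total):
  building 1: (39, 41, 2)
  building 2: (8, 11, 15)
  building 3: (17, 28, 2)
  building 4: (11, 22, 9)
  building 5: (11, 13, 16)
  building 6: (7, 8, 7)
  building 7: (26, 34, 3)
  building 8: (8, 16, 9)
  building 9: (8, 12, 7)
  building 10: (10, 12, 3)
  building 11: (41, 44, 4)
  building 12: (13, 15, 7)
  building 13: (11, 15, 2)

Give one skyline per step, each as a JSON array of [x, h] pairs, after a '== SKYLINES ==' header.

== SKYLINES ==
[[39,2],[41,0]]
[[8,15],[11,0],[39,2],[41,0]]
[[8,15],[11,0],[17,2],[28,0],[39,2],[41,0]]
[[8,15],[11,9],[22,2],[28,0],[39,2],[41,0]]
[[8,15],[11,16],[13,9],[22,2],[28,0],[39,2],[41,0]]
[[7,7],[8,15],[11,16],[13,9],[22,2],[28,0],[39,2],[41,0]]
[[7,7],[8,15],[11,16],[13,9],[22,2],[26,3],[34,0],[39,2],[41,0]]
[[7,7],[8,15],[11,16],[13,9],[22,2],[26,3],[34,0],[39,2],[41,0]]
[[7,7],[8,15],[11,16],[13,9],[22,2],[26,3],[34,0],[39,2],[41,0]]
[[7,7],[8,15],[11,16],[13,9],[22,2],[26,3],[34,0],[39,2],[41,0]]
[[7,7],[8,15],[11,16],[13,9],[22,2],[26,3],[34,0],[39,2],[41,4],[44,0]]
[[7,7],[8,15],[11,16],[13,9],[22,2],[26,3],[34,0],[39,2],[41,4],[44,0]]
[[7,7],[8,15],[11,16],[13,9],[22,2],[26,3],[34,0],[39,2],[41,4],[44,0]]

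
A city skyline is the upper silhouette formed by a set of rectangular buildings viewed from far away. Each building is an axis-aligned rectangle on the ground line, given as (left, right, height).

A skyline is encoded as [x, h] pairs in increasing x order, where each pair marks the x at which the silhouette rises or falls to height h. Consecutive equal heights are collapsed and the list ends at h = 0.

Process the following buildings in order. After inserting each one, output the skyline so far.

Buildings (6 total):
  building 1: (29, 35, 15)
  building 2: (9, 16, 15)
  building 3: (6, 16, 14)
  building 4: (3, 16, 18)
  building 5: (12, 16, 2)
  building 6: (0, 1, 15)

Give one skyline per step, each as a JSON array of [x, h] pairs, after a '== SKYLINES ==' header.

== SKYLINES ==
[[29,15],[35,0]]
[[9,15],[16,0],[29,15],[35,0]]
[[6,14],[9,15],[16,0],[29,15],[35,0]]
[[3,18],[16,0],[29,15],[35,0]]
[[3,18],[16,0],[29,15],[35,0]]
[[0,15],[1,0],[3,18],[16,0],[29,15],[35,0]]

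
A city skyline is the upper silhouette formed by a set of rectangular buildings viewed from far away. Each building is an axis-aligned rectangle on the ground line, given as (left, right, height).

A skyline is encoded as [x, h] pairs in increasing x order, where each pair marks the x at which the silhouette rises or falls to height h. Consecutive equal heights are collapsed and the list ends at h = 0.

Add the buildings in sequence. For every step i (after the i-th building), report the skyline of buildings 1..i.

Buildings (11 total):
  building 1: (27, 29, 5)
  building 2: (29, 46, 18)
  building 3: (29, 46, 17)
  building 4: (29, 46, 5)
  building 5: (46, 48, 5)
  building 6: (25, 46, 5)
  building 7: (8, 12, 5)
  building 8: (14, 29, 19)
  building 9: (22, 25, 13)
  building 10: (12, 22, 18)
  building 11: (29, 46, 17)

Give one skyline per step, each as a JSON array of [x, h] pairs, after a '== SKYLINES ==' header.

== SKYLINES ==
[[27,5],[29,0]]
[[27,5],[29,18],[46,0]]
[[27,5],[29,18],[46,0]]
[[27,5],[29,18],[46,0]]
[[27,5],[29,18],[46,5],[48,0]]
[[25,5],[29,18],[46,5],[48,0]]
[[8,5],[12,0],[25,5],[29,18],[46,5],[48,0]]
[[8,5],[12,0],[14,19],[29,18],[46,5],[48,0]]
[[8,5],[12,0],[14,19],[29,18],[46,5],[48,0]]
[[8,5],[12,18],[14,19],[29,18],[46,5],[48,0]]
[[8,5],[12,18],[14,19],[29,18],[46,5],[48,0]]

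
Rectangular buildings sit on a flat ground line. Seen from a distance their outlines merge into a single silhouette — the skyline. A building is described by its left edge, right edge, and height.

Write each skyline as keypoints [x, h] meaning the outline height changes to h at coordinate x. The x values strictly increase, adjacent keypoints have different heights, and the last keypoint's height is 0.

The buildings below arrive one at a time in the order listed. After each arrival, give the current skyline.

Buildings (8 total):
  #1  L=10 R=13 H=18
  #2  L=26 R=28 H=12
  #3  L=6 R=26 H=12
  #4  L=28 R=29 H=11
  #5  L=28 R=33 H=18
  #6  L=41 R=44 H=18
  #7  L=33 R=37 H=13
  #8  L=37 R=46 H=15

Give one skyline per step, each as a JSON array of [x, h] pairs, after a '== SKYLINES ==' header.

== SKYLINES ==
[[10,18],[13,0]]
[[10,18],[13,0],[26,12],[28,0]]
[[6,12],[10,18],[13,12],[28,0]]
[[6,12],[10,18],[13,12],[28,11],[29,0]]
[[6,12],[10,18],[13,12],[28,18],[33,0]]
[[6,12],[10,18],[13,12],[28,18],[33,0],[41,18],[44,0]]
[[6,12],[10,18],[13,12],[28,18],[33,13],[37,0],[41,18],[44,0]]
[[6,12],[10,18],[13,12],[28,18],[33,13],[37,15],[41,18],[44,15],[46,0]]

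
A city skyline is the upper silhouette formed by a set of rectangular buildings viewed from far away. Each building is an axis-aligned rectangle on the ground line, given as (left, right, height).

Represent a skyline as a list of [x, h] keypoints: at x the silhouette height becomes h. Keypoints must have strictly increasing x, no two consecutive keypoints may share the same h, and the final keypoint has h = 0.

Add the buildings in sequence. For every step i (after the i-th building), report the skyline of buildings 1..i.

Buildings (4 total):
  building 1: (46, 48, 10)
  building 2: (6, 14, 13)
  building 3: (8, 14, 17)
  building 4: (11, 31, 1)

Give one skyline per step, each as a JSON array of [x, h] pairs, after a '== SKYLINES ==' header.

== SKYLINES ==
[[46,10],[48,0]]
[[6,13],[14,0],[46,10],[48,0]]
[[6,13],[8,17],[14,0],[46,10],[48,0]]
[[6,13],[8,17],[14,1],[31,0],[46,10],[48,0]]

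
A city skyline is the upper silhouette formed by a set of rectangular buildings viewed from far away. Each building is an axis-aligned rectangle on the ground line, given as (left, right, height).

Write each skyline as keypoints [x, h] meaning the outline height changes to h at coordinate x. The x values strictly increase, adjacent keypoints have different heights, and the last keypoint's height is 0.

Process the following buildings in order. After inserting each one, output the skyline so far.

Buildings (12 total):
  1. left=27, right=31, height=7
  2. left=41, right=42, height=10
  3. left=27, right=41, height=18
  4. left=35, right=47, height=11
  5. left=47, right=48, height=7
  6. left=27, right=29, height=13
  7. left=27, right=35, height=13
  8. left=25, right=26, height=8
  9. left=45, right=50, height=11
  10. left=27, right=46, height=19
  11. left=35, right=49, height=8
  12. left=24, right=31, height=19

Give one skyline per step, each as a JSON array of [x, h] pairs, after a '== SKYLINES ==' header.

== SKYLINES ==
[[27,7],[31,0]]
[[27,7],[31,0],[41,10],[42,0]]
[[27,18],[41,10],[42,0]]
[[27,18],[41,11],[47,0]]
[[27,18],[41,11],[47,7],[48,0]]
[[27,18],[41,11],[47,7],[48,0]]
[[27,18],[41,11],[47,7],[48,0]]
[[25,8],[26,0],[27,18],[41,11],[47,7],[48,0]]
[[25,8],[26,0],[27,18],[41,11],[50,0]]
[[25,8],[26,0],[27,19],[46,11],[50,0]]
[[25,8],[26,0],[27,19],[46,11],[50,0]]
[[24,19],[46,11],[50,0]]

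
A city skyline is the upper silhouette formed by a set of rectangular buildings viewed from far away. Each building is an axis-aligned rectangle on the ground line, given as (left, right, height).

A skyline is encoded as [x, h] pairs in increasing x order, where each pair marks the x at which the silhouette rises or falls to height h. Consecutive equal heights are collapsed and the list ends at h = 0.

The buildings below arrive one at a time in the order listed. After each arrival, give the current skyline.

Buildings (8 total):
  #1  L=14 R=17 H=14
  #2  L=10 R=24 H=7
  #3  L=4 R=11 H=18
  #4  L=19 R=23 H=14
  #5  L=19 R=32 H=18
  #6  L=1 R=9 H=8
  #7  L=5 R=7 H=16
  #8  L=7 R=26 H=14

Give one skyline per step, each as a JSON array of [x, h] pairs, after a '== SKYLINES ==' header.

== SKYLINES ==
[[14,14],[17,0]]
[[10,7],[14,14],[17,7],[24,0]]
[[4,18],[11,7],[14,14],[17,7],[24,0]]
[[4,18],[11,7],[14,14],[17,7],[19,14],[23,7],[24,0]]
[[4,18],[11,7],[14,14],[17,7],[19,18],[32,0]]
[[1,8],[4,18],[11,7],[14,14],[17,7],[19,18],[32,0]]
[[1,8],[4,18],[11,7],[14,14],[17,7],[19,18],[32,0]]
[[1,8],[4,18],[11,14],[19,18],[32,0]]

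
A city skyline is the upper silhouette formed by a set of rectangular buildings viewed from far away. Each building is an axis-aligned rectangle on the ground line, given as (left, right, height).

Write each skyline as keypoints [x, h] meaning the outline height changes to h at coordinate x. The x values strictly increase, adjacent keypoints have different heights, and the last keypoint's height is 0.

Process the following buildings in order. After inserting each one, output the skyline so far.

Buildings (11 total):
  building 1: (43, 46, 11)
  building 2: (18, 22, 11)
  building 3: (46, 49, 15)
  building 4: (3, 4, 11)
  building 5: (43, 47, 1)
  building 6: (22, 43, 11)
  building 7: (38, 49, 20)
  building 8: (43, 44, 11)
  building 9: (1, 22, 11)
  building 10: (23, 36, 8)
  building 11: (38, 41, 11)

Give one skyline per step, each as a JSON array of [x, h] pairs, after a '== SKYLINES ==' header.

== SKYLINES ==
[[43,11],[46,0]]
[[18,11],[22,0],[43,11],[46,0]]
[[18,11],[22,0],[43,11],[46,15],[49,0]]
[[3,11],[4,0],[18,11],[22,0],[43,11],[46,15],[49,0]]
[[3,11],[4,0],[18,11],[22,0],[43,11],[46,15],[49,0]]
[[3,11],[4,0],[18,11],[46,15],[49,0]]
[[3,11],[4,0],[18,11],[38,20],[49,0]]
[[3,11],[4,0],[18,11],[38,20],[49,0]]
[[1,11],[38,20],[49,0]]
[[1,11],[38,20],[49,0]]
[[1,11],[38,20],[49,0]]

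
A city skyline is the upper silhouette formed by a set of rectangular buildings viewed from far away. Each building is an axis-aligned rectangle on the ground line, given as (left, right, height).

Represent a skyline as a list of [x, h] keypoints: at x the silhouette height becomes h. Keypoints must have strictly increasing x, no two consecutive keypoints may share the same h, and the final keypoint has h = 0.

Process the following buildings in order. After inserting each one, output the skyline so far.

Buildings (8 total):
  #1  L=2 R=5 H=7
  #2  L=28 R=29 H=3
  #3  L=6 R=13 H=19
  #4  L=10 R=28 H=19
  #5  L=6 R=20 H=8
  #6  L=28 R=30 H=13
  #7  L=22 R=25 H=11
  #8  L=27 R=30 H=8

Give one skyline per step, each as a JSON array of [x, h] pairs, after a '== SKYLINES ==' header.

== SKYLINES ==
[[2,7],[5,0]]
[[2,7],[5,0],[28,3],[29,0]]
[[2,7],[5,0],[6,19],[13,0],[28,3],[29,0]]
[[2,7],[5,0],[6,19],[28,3],[29,0]]
[[2,7],[5,0],[6,19],[28,3],[29,0]]
[[2,7],[5,0],[6,19],[28,13],[30,0]]
[[2,7],[5,0],[6,19],[28,13],[30,0]]
[[2,7],[5,0],[6,19],[28,13],[30,0]]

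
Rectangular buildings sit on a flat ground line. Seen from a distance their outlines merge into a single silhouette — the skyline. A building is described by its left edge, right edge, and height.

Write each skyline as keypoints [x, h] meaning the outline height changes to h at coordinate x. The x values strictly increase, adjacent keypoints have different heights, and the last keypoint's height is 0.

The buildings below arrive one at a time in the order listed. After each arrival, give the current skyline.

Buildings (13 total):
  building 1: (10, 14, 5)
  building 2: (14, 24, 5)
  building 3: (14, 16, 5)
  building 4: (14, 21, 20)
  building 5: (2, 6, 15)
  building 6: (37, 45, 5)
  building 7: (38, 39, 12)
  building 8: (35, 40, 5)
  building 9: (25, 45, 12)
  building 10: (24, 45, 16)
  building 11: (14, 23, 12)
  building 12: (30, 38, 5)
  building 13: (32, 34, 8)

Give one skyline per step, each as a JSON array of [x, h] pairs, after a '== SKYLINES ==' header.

== SKYLINES ==
[[10,5],[14,0]]
[[10,5],[24,0]]
[[10,5],[24,0]]
[[10,5],[14,20],[21,5],[24,0]]
[[2,15],[6,0],[10,5],[14,20],[21,5],[24,0]]
[[2,15],[6,0],[10,5],[14,20],[21,5],[24,0],[37,5],[45,0]]
[[2,15],[6,0],[10,5],[14,20],[21,5],[24,0],[37,5],[38,12],[39,5],[45,0]]
[[2,15],[6,0],[10,5],[14,20],[21,5],[24,0],[35,5],[38,12],[39,5],[45,0]]
[[2,15],[6,0],[10,5],[14,20],[21,5],[24,0],[25,12],[45,0]]
[[2,15],[6,0],[10,5],[14,20],[21,5],[24,16],[45,0]]
[[2,15],[6,0],[10,5],[14,20],[21,12],[23,5],[24,16],[45,0]]
[[2,15],[6,0],[10,5],[14,20],[21,12],[23,5],[24,16],[45,0]]
[[2,15],[6,0],[10,5],[14,20],[21,12],[23,5],[24,16],[45,0]]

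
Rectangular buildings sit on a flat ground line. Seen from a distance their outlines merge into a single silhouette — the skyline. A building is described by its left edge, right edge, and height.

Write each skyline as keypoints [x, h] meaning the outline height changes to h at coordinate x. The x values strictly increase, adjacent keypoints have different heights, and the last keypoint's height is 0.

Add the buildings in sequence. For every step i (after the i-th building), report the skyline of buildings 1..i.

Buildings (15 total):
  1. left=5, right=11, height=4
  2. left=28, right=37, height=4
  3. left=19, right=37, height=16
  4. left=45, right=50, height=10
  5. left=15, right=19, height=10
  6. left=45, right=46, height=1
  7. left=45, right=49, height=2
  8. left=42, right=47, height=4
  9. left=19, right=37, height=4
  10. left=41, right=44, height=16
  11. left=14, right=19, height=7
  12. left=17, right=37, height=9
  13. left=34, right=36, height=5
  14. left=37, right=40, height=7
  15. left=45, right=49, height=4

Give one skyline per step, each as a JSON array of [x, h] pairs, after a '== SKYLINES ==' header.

== SKYLINES ==
[[5,4],[11,0]]
[[5,4],[11,0],[28,4],[37,0]]
[[5,4],[11,0],[19,16],[37,0]]
[[5,4],[11,0],[19,16],[37,0],[45,10],[50,0]]
[[5,4],[11,0],[15,10],[19,16],[37,0],[45,10],[50,0]]
[[5,4],[11,0],[15,10],[19,16],[37,0],[45,10],[50,0]]
[[5,4],[11,0],[15,10],[19,16],[37,0],[45,10],[50,0]]
[[5,4],[11,0],[15,10],[19,16],[37,0],[42,4],[45,10],[50,0]]
[[5,4],[11,0],[15,10],[19,16],[37,0],[42,4],[45,10],[50,0]]
[[5,4],[11,0],[15,10],[19,16],[37,0],[41,16],[44,4],[45,10],[50,0]]
[[5,4],[11,0],[14,7],[15,10],[19,16],[37,0],[41,16],[44,4],[45,10],[50,0]]
[[5,4],[11,0],[14,7],[15,10],[19,16],[37,0],[41,16],[44,4],[45,10],[50,0]]
[[5,4],[11,0],[14,7],[15,10],[19,16],[37,0],[41,16],[44,4],[45,10],[50,0]]
[[5,4],[11,0],[14,7],[15,10],[19,16],[37,7],[40,0],[41,16],[44,4],[45,10],[50,0]]
[[5,4],[11,0],[14,7],[15,10],[19,16],[37,7],[40,0],[41,16],[44,4],[45,10],[50,0]]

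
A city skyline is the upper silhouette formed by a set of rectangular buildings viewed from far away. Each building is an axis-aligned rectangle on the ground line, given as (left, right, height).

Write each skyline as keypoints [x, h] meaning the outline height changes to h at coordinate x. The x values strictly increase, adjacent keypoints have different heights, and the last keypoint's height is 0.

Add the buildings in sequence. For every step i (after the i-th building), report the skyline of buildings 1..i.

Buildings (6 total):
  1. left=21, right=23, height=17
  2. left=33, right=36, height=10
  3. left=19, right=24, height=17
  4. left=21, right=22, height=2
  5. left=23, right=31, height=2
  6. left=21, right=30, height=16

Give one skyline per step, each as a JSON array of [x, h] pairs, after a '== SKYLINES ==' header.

== SKYLINES ==
[[21,17],[23,0]]
[[21,17],[23,0],[33,10],[36,0]]
[[19,17],[24,0],[33,10],[36,0]]
[[19,17],[24,0],[33,10],[36,0]]
[[19,17],[24,2],[31,0],[33,10],[36,0]]
[[19,17],[24,16],[30,2],[31,0],[33,10],[36,0]]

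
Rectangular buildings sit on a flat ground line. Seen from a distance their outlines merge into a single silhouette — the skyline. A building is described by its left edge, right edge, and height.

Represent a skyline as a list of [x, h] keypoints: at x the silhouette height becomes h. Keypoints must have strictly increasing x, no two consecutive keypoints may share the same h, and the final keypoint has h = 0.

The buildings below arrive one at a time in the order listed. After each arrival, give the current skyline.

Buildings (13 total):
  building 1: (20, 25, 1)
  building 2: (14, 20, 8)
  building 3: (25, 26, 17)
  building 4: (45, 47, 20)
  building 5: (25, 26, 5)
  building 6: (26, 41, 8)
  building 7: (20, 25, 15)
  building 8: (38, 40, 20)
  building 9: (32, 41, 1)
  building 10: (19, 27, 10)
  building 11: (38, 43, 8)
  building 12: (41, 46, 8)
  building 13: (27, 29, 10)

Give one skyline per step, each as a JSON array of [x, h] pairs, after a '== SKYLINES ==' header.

== SKYLINES ==
[[20,1],[25,0]]
[[14,8],[20,1],[25,0]]
[[14,8],[20,1],[25,17],[26,0]]
[[14,8],[20,1],[25,17],[26,0],[45,20],[47,0]]
[[14,8],[20,1],[25,17],[26,0],[45,20],[47,0]]
[[14,8],[20,1],[25,17],[26,8],[41,0],[45,20],[47,0]]
[[14,8],[20,15],[25,17],[26,8],[41,0],[45,20],[47,0]]
[[14,8],[20,15],[25,17],[26,8],[38,20],[40,8],[41,0],[45,20],[47,0]]
[[14,8],[20,15],[25,17],[26,8],[38,20],[40,8],[41,0],[45,20],[47,0]]
[[14,8],[19,10],[20,15],[25,17],[26,10],[27,8],[38,20],[40,8],[41,0],[45,20],[47,0]]
[[14,8],[19,10],[20,15],[25,17],[26,10],[27,8],[38,20],[40,8],[43,0],[45,20],[47,0]]
[[14,8],[19,10],[20,15],[25,17],[26,10],[27,8],[38,20],[40,8],[45,20],[47,0]]
[[14,8],[19,10],[20,15],[25,17],[26,10],[29,8],[38,20],[40,8],[45,20],[47,0]]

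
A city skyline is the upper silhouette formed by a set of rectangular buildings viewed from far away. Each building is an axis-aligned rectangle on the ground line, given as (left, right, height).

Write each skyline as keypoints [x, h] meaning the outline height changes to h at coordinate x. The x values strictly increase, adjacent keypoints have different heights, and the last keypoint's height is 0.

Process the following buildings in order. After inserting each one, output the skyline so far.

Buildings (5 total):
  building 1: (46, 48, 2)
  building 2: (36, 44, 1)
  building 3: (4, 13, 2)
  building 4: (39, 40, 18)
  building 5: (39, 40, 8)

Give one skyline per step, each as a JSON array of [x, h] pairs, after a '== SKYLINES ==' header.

== SKYLINES ==
[[46,2],[48,0]]
[[36,1],[44,0],[46,2],[48,0]]
[[4,2],[13,0],[36,1],[44,0],[46,2],[48,0]]
[[4,2],[13,0],[36,1],[39,18],[40,1],[44,0],[46,2],[48,0]]
[[4,2],[13,0],[36,1],[39,18],[40,1],[44,0],[46,2],[48,0]]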